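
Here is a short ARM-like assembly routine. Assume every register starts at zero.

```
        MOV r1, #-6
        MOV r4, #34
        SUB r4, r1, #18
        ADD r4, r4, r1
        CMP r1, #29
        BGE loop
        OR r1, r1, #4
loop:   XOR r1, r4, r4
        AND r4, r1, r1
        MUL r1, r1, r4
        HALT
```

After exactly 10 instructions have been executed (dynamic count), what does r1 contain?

r1=-6
r4=34
r4=(-6)-18=-24
r4=(-24)+(-6)=-30
CMP r1, #29  (cmp -6,29)
BGE loop: not taken
r1=(-6)|4=-2
r1=(-30)^(-30)=0
r4=0&0=0
r1=0*0=0
After step 10: r1 = 0.

0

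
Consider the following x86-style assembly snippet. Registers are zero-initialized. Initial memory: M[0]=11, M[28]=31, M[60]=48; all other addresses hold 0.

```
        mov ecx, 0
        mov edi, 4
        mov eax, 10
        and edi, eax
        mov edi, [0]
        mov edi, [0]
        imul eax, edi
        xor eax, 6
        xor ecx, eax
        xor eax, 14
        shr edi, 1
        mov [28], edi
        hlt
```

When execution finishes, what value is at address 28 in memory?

mov ecx, 0 → ecx=0
mov edi, 4 → edi=4
mov eax, 10 → eax=10
and edi, eax → edi=4&10=0
mov edi, [0] → edi=M[0]=11
mov edi, [0] → edi=M[0]=11
imul eax, edi → eax=10*11=110
xor eax, 6 → eax=110^6=104
xor ecx, eax → ecx=0^104=104
xor eax, 14 → eax=104^14=102
shr edi, 1 → edi=11>>1=5
mov [28], edi → M[28]=5
halt.

5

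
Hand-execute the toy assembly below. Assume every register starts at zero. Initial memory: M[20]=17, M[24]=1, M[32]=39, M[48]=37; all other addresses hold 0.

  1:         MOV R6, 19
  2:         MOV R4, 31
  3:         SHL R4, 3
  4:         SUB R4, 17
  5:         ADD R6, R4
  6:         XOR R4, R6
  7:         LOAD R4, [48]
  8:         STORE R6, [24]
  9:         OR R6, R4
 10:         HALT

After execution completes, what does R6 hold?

after MOV R6, 19: R6=19
after MOV R4, 31: R4=31
after SHL R4, 3: R4=31<<3=248
after SUB R4, 17: R4=248-17=231
after ADD R6, R4: R6=19+231=250
after XOR R4, R6: R4=231^250=29
after LOAD R4, [48]: R4=M[48]=37
STORE R6, [24] → M[24]=250
after OR R6, R4: R6=250|37=255
halt.

255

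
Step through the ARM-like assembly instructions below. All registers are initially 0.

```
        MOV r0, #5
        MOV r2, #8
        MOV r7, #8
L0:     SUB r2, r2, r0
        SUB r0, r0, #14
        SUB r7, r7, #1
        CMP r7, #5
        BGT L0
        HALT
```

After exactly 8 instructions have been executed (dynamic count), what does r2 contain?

MOV r0, #5 → r0=5
MOV r2, #8 → r2=8
MOV r7, #8 → r7=8
SUB r2, r2, r0 → r2=8-5=3
SUB r0, r0, #14 → r0=5-14=-9
SUB r7, r7, #1 → r7=8-1=7
CMP r7, #5  (cmp 7,5)
BGT L0: taken
After step 8: r2 = 3.

3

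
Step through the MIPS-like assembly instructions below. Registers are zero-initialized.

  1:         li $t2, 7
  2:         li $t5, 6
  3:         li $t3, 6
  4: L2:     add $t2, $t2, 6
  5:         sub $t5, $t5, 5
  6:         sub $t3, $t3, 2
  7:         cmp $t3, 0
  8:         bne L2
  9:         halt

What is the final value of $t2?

25

li $t2, 7 → $t2=7
li $t5, 6 → $t5=6
li $t3, 6 → $t3=6
add $t2, $t2, 6 → $t2=7+6=13
sub $t5, $t5, 5 → $t5=6-5=1
sub $t3, $t3, 2 → $t3=6-2=4
cmp $t3, 0  (cmp 4,0)
bne L2: taken
add $t2, $t2, 6 → $t2=13+6=19
sub $t5, $t5, 5 → $t5=1-5=-4
sub $t3, $t3, 2 → $t3=4-2=2
cmp $t3, 0  (cmp 2,0)
bne L2: taken
add $t2, $t2, 6 → $t2=19+6=25
sub $t5, $t5, 5 → $t5=(-4)-5=-9
sub $t3, $t3, 2 → $t3=2-2=0
cmp $t3, 0  (cmp 0,0)
bne L2: not taken
halt.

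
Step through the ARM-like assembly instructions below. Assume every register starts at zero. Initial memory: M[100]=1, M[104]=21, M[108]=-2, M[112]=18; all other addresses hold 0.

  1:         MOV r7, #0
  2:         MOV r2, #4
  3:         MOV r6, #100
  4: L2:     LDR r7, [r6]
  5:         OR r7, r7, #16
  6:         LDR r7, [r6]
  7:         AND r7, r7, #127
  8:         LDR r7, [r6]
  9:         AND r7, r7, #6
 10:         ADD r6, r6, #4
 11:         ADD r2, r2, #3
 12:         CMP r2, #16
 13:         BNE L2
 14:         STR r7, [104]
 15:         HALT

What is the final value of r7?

MOV r7, #0 → r7=0
MOV r2, #4 → r2=4
MOV r6, #100 → r6=100
LDR r7, [r6] → r7=M[100]=1
OR r7, r7, #16 → r7=1|16=17
LDR r7, [r6] → r7=M[100]=1
AND r7, r7, #127 → r7=1&127=1
LDR r7, [r6] → r7=M[100]=1
AND r7, r7, #6 → r7=1&6=0
ADD r6, r6, #4 → r6=100+4=104
ADD r2, r2, #3 → r2=4+3=7
CMP r2, #16  (cmp 7,16)
BNE L2: taken
LDR r7, [r6] → r7=M[104]=21
OR r7, r7, #16 → r7=21|16=21
LDR r7, [r6] → r7=M[104]=21
AND r7, r7, #127 → r7=21&127=21
LDR r7, [r6] → r7=M[104]=21
AND r7, r7, #6 → r7=21&6=4
ADD r6, r6, #4 → r6=104+4=108
ADD r2, r2, #3 → r2=7+3=10
CMP r2, #16  (cmp 10,16)
BNE L2: taken
LDR r7, [r6] → r7=M[108]=-2
OR r7, r7, #16 → r7=(-2)|16=-2
LDR r7, [r6] → r7=M[108]=-2
AND r7, r7, #127 → r7=(-2)&127=126
LDR r7, [r6] → r7=M[108]=-2
AND r7, r7, #6 → r7=(-2)&6=6
ADD r6, r6, #4 → r6=108+4=112
ADD r2, r2, #3 → r2=10+3=13
CMP r2, #16  (cmp 13,16)
BNE L2: taken
LDR r7, [r6] → r7=M[112]=18
OR r7, r7, #16 → r7=18|16=18
LDR r7, [r6] → r7=M[112]=18
AND r7, r7, #127 → r7=18&127=18
LDR r7, [r6] → r7=M[112]=18
AND r7, r7, #6 → r7=18&6=2
ADD r6, r6, #4 → r6=112+4=116
ADD r2, r2, #3 → r2=13+3=16
CMP r2, #16  (cmp 16,16)
BNE L2: not taken
STR r7, [104] → M[104]=2
halt.

2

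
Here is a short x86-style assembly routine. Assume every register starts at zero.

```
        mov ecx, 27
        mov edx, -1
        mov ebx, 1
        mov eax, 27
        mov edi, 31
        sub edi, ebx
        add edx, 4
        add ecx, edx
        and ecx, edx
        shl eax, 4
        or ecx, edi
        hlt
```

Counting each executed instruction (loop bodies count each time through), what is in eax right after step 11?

432

mov ecx, 27 → ecx=27
mov edx, -1 → edx=-1
mov ebx, 1 → ebx=1
mov eax, 27 → eax=27
mov edi, 31 → edi=31
sub edi, ebx → edi=31-1=30
add edx, 4 → edx=(-1)+4=3
add ecx, edx → ecx=27+3=30
and ecx, edx → ecx=30&3=2
shl eax, 4 → eax=27<<4=432
or ecx, edi → ecx=2|30=30
After step 11: eax = 432.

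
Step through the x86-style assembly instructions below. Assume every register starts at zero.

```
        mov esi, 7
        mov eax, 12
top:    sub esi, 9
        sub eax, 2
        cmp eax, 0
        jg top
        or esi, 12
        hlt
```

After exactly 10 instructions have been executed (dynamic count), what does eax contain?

8

mov esi, 7 → esi=7
mov eax, 12 → eax=12
sub esi, 9 → esi=7-9=-2
sub eax, 2 → eax=12-2=10
cmp eax, 0  (cmp 10,0)
jg top: taken
sub esi, 9 → esi=(-2)-9=-11
sub eax, 2 → eax=10-2=8
cmp eax, 0  (cmp 8,0)
jg top: taken
After step 10: eax = 8.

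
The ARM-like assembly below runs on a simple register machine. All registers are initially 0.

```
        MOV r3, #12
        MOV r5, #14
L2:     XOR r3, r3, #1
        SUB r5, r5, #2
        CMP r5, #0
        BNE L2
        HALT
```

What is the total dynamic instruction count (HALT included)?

31

after MOV r3, #12: r3=12
after MOV r5, #14: r5=14
after XOR r3, r3, #1: r3=12^1=13
after SUB r5, r5, #2: r5=14-2=12
CMP r5, #0  (cmp 12,0)
BNE L2: taken
after XOR r3, r3, #1: r3=13^1=12
after SUB r5, r5, #2: r5=12-2=10
CMP r5, #0  (cmp 10,0)
BNE L2: taken
after XOR r3, r3, #1: r3=12^1=13
after SUB r5, r5, #2: r5=10-2=8
CMP r5, #0  (cmp 8,0)
BNE L2: taken
after XOR r3, r3, #1: r3=13^1=12
after SUB r5, r5, #2: r5=8-2=6
CMP r5, #0  (cmp 6,0)
BNE L2: taken
after XOR r3, r3, #1: r3=12^1=13
after SUB r5, r5, #2: r5=6-2=4
CMP r5, #0  (cmp 4,0)
BNE L2: taken
after XOR r3, r3, #1: r3=13^1=12
after SUB r5, r5, #2: r5=4-2=2
CMP r5, #0  (cmp 2,0)
BNE L2: taken
after XOR r3, r3, #1: r3=12^1=13
after SUB r5, r5, #2: r5=2-2=0
CMP r5, #0  (cmp 0,0)
BNE L2: not taken
halt.
Total executed instructions: 31.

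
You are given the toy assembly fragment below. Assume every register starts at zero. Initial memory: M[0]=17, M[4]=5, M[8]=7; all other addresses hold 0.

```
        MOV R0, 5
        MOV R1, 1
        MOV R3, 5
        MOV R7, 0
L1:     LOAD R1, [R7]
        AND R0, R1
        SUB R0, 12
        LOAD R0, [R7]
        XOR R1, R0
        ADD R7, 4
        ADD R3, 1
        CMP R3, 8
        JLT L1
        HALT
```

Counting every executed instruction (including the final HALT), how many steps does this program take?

after MOV R0, 5: R0=5
after MOV R1, 1: R1=1
after MOV R3, 5: R3=5
after MOV R7, 0: R7=0
after LOAD R1, [R7]: R1=M[0]=17
after AND R0, R1: R0=5&17=1
after SUB R0, 12: R0=1-12=-11
after LOAD R0, [R7]: R0=M[0]=17
after XOR R1, R0: R1=17^17=0
after ADD R7, 4: R7=0+4=4
after ADD R3, 1: R3=5+1=6
CMP R3, 8  (cmp 6,8)
JLT L1: taken
after LOAD R1, [R7]: R1=M[4]=5
after AND R0, R1: R0=17&5=1
after SUB R0, 12: R0=1-12=-11
after LOAD R0, [R7]: R0=M[4]=5
after XOR R1, R0: R1=5^5=0
after ADD R7, 4: R7=4+4=8
after ADD R3, 1: R3=6+1=7
CMP R3, 8  (cmp 7,8)
JLT L1: taken
after LOAD R1, [R7]: R1=M[8]=7
after AND R0, R1: R0=5&7=5
after SUB R0, 12: R0=5-12=-7
after LOAD R0, [R7]: R0=M[8]=7
after XOR R1, R0: R1=7^7=0
after ADD R7, 4: R7=8+4=12
after ADD R3, 1: R3=7+1=8
CMP R3, 8  (cmp 8,8)
JLT L1: not taken
halt.
Total executed instructions: 32.

32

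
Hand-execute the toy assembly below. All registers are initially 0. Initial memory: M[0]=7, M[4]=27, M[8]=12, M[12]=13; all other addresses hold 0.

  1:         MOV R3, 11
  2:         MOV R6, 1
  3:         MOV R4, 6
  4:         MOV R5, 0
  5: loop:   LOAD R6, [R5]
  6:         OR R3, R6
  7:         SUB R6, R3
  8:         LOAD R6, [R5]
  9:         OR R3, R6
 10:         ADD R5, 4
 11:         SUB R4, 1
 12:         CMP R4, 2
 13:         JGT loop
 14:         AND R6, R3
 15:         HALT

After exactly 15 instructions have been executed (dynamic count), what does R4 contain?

5

after MOV R3, 11: R3=11
after MOV R6, 1: R6=1
after MOV R4, 6: R4=6
after MOV R5, 0: R5=0
after LOAD R6, [R5]: R6=M[0]=7
after OR R3, R6: R3=11|7=15
after SUB R6, R3: R6=7-15=-8
after LOAD R6, [R5]: R6=M[0]=7
after OR R3, R6: R3=15|7=15
after ADD R5, 4: R5=0+4=4
after SUB R4, 1: R4=6-1=5
CMP R4, 2  (cmp 5,2)
JGT loop: taken
after LOAD R6, [R5]: R6=M[4]=27
after OR R3, R6: R3=15|27=31
After step 15: R4 = 5.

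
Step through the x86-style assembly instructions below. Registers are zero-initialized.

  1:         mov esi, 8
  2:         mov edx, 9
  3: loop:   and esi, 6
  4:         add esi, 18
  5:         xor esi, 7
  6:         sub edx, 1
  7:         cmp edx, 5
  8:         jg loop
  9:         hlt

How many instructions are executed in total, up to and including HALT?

mov esi, 8 → esi=8
mov edx, 9 → edx=9
and esi, 6 → esi=8&6=0
add esi, 18 → esi=0+18=18
xor esi, 7 → esi=18^7=21
sub edx, 1 → edx=9-1=8
cmp edx, 5  (cmp 8,5)
jg loop: taken
and esi, 6 → esi=21&6=4
add esi, 18 → esi=4+18=22
xor esi, 7 → esi=22^7=17
sub edx, 1 → edx=8-1=7
cmp edx, 5  (cmp 7,5)
jg loop: taken
and esi, 6 → esi=17&6=0
add esi, 18 → esi=0+18=18
xor esi, 7 → esi=18^7=21
sub edx, 1 → edx=7-1=6
cmp edx, 5  (cmp 6,5)
jg loop: taken
and esi, 6 → esi=21&6=4
add esi, 18 → esi=4+18=22
xor esi, 7 → esi=22^7=17
sub edx, 1 → edx=6-1=5
cmp edx, 5  (cmp 5,5)
jg loop: not taken
halt.
Total executed instructions: 27.

27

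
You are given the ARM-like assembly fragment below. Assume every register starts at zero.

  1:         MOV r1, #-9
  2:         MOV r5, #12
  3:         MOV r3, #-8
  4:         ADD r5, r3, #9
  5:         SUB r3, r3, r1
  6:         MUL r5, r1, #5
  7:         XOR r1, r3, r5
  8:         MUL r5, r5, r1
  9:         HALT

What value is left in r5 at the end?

r1=-9
r5=12
r3=-8
r5=(-8)+9=1
r3=(-8)-(-9)=1
r5=(-9)*5=-45
r1=1^(-45)=-46
r5=(-45)*(-46)=2070
halt.

2070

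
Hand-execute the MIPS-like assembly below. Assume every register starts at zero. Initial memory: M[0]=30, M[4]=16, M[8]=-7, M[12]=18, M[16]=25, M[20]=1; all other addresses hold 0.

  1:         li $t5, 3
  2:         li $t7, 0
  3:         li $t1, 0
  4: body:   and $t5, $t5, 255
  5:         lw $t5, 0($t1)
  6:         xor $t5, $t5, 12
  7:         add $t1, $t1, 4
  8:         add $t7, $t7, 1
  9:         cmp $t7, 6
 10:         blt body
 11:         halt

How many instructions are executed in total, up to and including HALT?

46

after li $t5, 3: $t5=3
after li $t7, 0: $t7=0
after li $t1, 0: $t1=0
after and $t5, $t5, 255: $t5=3&255=3
after lw $t5, 0($t1): $t5=M[0]=30
after xor $t5, $t5, 12: $t5=30^12=18
after add $t1, $t1, 4: $t1=0+4=4
after add $t7, $t7, 1: $t7=0+1=1
cmp $t7, 6  (cmp 1,6)
blt body: taken
after and $t5, $t5, 255: $t5=18&255=18
after lw $t5, 0($t1): $t5=M[4]=16
after xor $t5, $t5, 12: $t5=16^12=28
after add $t1, $t1, 4: $t1=4+4=8
after add $t7, $t7, 1: $t7=1+1=2
cmp $t7, 6  (cmp 2,6)
blt body: taken
after and $t5, $t5, 255: $t5=28&255=28
after lw $t5, 0($t1): $t5=M[8]=-7
after xor $t5, $t5, 12: $t5=(-7)^12=-11
after add $t1, $t1, 4: $t1=8+4=12
after add $t7, $t7, 1: $t7=2+1=3
cmp $t7, 6  (cmp 3,6)
blt body: taken
after and $t5, $t5, 255: $t5=(-11)&255=245
after lw $t5, 0($t1): $t5=M[12]=18
after xor $t5, $t5, 12: $t5=18^12=30
after add $t1, $t1, 4: $t1=12+4=16
after add $t7, $t7, 1: $t7=3+1=4
cmp $t7, 6  (cmp 4,6)
blt body: taken
after and $t5, $t5, 255: $t5=30&255=30
after lw $t5, 0($t1): $t5=M[16]=25
after xor $t5, $t5, 12: $t5=25^12=21
after add $t1, $t1, 4: $t1=16+4=20
after add $t7, $t7, 1: $t7=4+1=5
cmp $t7, 6  (cmp 5,6)
blt body: taken
after and $t5, $t5, 255: $t5=21&255=21
after lw $t5, 0($t1): $t5=M[20]=1
after xor $t5, $t5, 12: $t5=1^12=13
after add $t1, $t1, 4: $t1=20+4=24
after add $t7, $t7, 1: $t7=5+1=6
cmp $t7, 6  (cmp 6,6)
blt body: not taken
halt.
Total executed instructions: 46.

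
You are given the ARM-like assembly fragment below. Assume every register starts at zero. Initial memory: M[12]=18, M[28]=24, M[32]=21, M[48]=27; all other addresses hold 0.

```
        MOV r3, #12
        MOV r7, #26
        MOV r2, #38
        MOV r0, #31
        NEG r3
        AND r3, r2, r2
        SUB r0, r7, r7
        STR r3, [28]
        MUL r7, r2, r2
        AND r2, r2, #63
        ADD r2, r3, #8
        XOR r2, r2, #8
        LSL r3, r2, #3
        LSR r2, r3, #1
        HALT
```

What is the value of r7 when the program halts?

MOV r3, #12 → r3=12
MOV r7, #26 → r7=26
MOV r2, #38 → r2=38
MOV r0, #31 → r0=31
NEG r3 → r3=-(12)=-12
AND r3, r2, r2 → r3=38&38=38
SUB r0, r7, r7 → r0=26-26=0
STR r3, [28] → M[28]=38
MUL r7, r2, r2 → r7=38*38=1444
AND r2, r2, #63 → r2=38&63=38
ADD r2, r3, #8 → r2=38+8=46
XOR r2, r2, #8 → r2=46^8=38
LSL r3, r2, #3 → r3=38<<3=304
LSR r2, r3, #1 → r2=304>>1=152
halt.

1444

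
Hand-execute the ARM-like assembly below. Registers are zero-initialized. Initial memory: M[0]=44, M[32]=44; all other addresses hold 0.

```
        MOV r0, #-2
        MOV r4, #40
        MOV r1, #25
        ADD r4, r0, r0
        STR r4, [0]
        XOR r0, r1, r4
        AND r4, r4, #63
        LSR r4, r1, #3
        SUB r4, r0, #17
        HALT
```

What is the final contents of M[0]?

r0=-2
r4=40
r1=25
r4=(-2)+(-2)=-4
STR r4, [0] → M[0]=-4
r0=25^(-4)=-27
r4=(-4)&63=60
r4=25>>3=3
r4=(-27)-17=-44
halt.

-4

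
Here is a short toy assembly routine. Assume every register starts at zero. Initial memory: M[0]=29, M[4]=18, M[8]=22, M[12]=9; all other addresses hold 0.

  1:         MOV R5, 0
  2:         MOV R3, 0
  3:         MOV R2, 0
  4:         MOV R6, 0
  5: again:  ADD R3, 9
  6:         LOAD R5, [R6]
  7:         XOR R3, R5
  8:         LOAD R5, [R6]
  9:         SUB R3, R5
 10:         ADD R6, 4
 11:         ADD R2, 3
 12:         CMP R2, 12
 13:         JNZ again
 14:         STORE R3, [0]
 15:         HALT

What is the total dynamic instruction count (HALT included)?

42

MOV R5, 0 → R5=0
MOV R3, 0 → R3=0
MOV R2, 0 → R2=0
MOV R6, 0 → R6=0
ADD R3, 9 → R3=0+9=9
LOAD R5, [R6] → R5=M[0]=29
XOR R3, R5 → R3=9^29=20
LOAD R5, [R6] → R5=M[0]=29
SUB R3, R5 → R3=20-29=-9
ADD R6, 4 → R6=0+4=4
ADD R2, 3 → R2=0+3=3
CMP R2, 12  (cmp 3,12)
JNZ again: taken
ADD R3, 9 → R3=(-9)+9=0
LOAD R5, [R6] → R5=M[4]=18
XOR R3, R5 → R3=0^18=18
LOAD R5, [R6] → R5=M[4]=18
SUB R3, R5 → R3=18-18=0
ADD R6, 4 → R6=4+4=8
ADD R2, 3 → R2=3+3=6
CMP R2, 12  (cmp 6,12)
JNZ again: taken
ADD R3, 9 → R3=0+9=9
LOAD R5, [R6] → R5=M[8]=22
XOR R3, R5 → R3=9^22=31
LOAD R5, [R6] → R5=M[8]=22
SUB R3, R5 → R3=31-22=9
ADD R6, 4 → R6=8+4=12
ADD R2, 3 → R2=6+3=9
CMP R2, 12  (cmp 9,12)
JNZ again: taken
ADD R3, 9 → R3=9+9=18
LOAD R5, [R6] → R5=M[12]=9
XOR R3, R5 → R3=18^9=27
LOAD R5, [R6] → R5=M[12]=9
SUB R3, R5 → R3=27-9=18
ADD R6, 4 → R6=12+4=16
ADD R2, 3 → R2=9+3=12
CMP R2, 12  (cmp 12,12)
JNZ again: not taken
STORE R3, [0] → M[0]=18
halt.
Total executed instructions: 42.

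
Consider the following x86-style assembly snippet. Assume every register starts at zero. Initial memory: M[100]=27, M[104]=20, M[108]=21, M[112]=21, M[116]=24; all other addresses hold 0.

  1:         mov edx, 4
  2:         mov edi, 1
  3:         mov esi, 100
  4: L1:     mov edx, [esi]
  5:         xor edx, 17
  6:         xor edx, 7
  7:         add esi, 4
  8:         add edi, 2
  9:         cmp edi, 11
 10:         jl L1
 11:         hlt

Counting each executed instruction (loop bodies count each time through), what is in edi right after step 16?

5

after mov edx, 4: edx=4
after mov edi, 1: edi=1
after mov esi, 100: esi=100
after mov edx, [esi]: edx=M[100]=27
after xor edx, 17: edx=27^17=10
after xor edx, 7: edx=10^7=13
after add esi, 4: esi=100+4=104
after add edi, 2: edi=1+2=3
cmp edi, 11  (cmp 3,11)
jl L1: taken
after mov edx, [esi]: edx=M[104]=20
after xor edx, 17: edx=20^17=5
after xor edx, 7: edx=5^7=2
after add esi, 4: esi=104+4=108
after add edi, 2: edi=3+2=5
cmp edi, 11  (cmp 5,11)
After step 16: edi = 5.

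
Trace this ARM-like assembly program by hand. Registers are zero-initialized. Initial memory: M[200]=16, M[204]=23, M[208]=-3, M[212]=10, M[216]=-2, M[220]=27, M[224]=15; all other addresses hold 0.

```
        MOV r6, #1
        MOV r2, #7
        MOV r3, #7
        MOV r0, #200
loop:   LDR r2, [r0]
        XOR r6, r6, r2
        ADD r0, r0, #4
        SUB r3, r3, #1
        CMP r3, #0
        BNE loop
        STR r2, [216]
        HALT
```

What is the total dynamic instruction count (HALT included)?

after MOV r6, #1: r6=1
after MOV r2, #7: r2=7
after MOV r3, #7: r3=7
after MOV r0, #200: r0=200
after LDR r2, [r0]: r2=M[200]=16
after XOR r6, r6, r2: r6=1^16=17
after ADD r0, r0, #4: r0=200+4=204
after SUB r3, r3, #1: r3=7-1=6
CMP r3, #0  (cmp 6,0)
BNE loop: taken
after LDR r2, [r0]: r2=M[204]=23
after XOR r6, r6, r2: r6=17^23=6
after ADD r0, r0, #4: r0=204+4=208
after SUB r3, r3, #1: r3=6-1=5
CMP r3, #0  (cmp 5,0)
BNE loop: taken
after LDR r2, [r0]: r2=M[208]=-3
after XOR r6, r6, r2: r6=6^(-3)=-5
after ADD r0, r0, #4: r0=208+4=212
after SUB r3, r3, #1: r3=5-1=4
CMP r3, #0  (cmp 4,0)
BNE loop: taken
after LDR r2, [r0]: r2=M[212]=10
after XOR r6, r6, r2: r6=(-5)^10=-15
after ADD r0, r0, #4: r0=212+4=216
after SUB r3, r3, #1: r3=4-1=3
CMP r3, #0  (cmp 3,0)
BNE loop: taken
after LDR r2, [r0]: r2=M[216]=-2
after XOR r6, r6, r2: r6=(-15)^(-2)=15
after ADD r0, r0, #4: r0=216+4=220
after SUB r3, r3, #1: r3=3-1=2
CMP r3, #0  (cmp 2,0)
BNE loop: taken
after LDR r2, [r0]: r2=M[220]=27
after XOR r6, r6, r2: r6=15^27=20
after ADD r0, r0, #4: r0=220+4=224
after SUB r3, r3, #1: r3=2-1=1
CMP r3, #0  (cmp 1,0)
BNE loop: taken
after LDR r2, [r0]: r2=M[224]=15
after XOR r6, r6, r2: r6=20^15=27
after ADD r0, r0, #4: r0=224+4=228
after SUB r3, r3, #1: r3=1-1=0
CMP r3, #0  (cmp 0,0)
BNE loop: not taken
STR r2, [216] → M[216]=15
halt.
Total executed instructions: 48.

48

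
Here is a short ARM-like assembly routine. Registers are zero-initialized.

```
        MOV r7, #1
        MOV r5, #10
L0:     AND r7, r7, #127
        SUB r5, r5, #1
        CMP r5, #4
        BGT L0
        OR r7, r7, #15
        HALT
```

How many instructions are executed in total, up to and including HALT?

MOV r7, #1 → r7=1
MOV r5, #10 → r5=10
AND r7, r7, #127 → r7=1&127=1
SUB r5, r5, #1 → r5=10-1=9
CMP r5, #4  (cmp 9,4)
BGT L0: taken
AND r7, r7, #127 → r7=1&127=1
SUB r5, r5, #1 → r5=9-1=8
CMP r5, #4  (cmp 8,4)
BGT L0: taken
AND r7, r7, #127 → r7=1&127=1
SUB r5, r5, #1 → r5=8-1=7
CMP r5, #4  (cmp 7,4)
BGT L0: taken
AND r7, r7, #127 → r7=1&127=1
SUB r5, r5, #1 → r5=7-1=6
CMP r5, #4  (cmp 6,4)
BGT L0: taken
AND r7, r7, #127 → r7=1&127=1
SUB r5, r5, #1 → r5=6-1=5
CMP r5, #4  (cmp 5,4)
BGT L0: taken
AND r7, r7, #127 → r7=1&127=1
SUB r5, r5, #1 → r5=5-1=4
CMP r5, #4  (cmp 4,4)
BGT L0: not taken
OR r7, r7, #15 → r7=1|15=15
halt.
Total executed instructions: 28.

28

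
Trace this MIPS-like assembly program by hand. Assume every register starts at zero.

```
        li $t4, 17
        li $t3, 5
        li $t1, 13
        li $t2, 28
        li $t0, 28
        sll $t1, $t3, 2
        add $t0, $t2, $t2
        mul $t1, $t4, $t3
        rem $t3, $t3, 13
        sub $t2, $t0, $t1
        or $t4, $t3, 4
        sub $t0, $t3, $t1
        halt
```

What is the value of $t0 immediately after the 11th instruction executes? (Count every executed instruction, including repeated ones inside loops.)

after li $t4, 17: $t4=17
after li $t3, 5: $t3=5
after li $t1, 13: $t1=13
after li $t2, 28: $t2=28
after li $t0, 28: $t0=28
after sll $t1, $t3, 2: $t1=5<<2=20
after add $t0, $t2, $t2: $t0=28+28=56
after mul $t1, $t4, $t3: $t1=17*5=85
after rem $t3, $t3, 13: $t3=5%13=5
after sub $t2, $t0, $t1: $t2=56-85=-29
after or $t4, $t3, 4: $t4=5|4=5
After step 11: $t0 = 56.

56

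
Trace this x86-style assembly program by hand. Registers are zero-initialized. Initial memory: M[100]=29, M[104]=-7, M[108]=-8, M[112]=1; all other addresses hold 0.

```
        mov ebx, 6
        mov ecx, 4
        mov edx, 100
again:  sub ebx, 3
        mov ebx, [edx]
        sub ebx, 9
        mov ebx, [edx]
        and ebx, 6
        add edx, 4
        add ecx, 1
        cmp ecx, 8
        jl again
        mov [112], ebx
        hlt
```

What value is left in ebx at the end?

0

after mov ebx, 6: ebx=6
after mov ecx, 4: ecx=4
after mov edx, 100: edx=100
after sub ebx, 3: ebx=6-3=3
after mov ebx, [edx]: ebx=M[100]=29
after sub ebx, 9: ebx=29-9=20
after mov ebx, [edx]: ebx=M[100]=29
after and ebx, 6: ebx=29&6=4
after add edx, 4: edx=100+4=104
after add ecx, 1: ecx=4+1=5
cmp ecx, 8  (cmp 5,8)
jl again: taken
after sub ebx, 3: ebx=4-3=1
after mov ebx, [edx]: ebx=M[104]=-7
after sub ebx, 9: ebx=(-7)-9=-16
after mov ebx, [edx]: ebx=M[104]=-7
after and ebx, 6: ebx=(-7)&6=0
after add edx, 4: edx=104+4=108
after add ecx, 1: ecx=5+1=6
cmp ecx, 8  (cmp 6,8)
jl again: taken
after sub ebx, 3: ebx=0-3=-3
after mov ebx, [edx]: ebx=M[108]=-8
after sub ebx, 9: ebx=(-8)-9=-17
after mov ebx, [edx]: ebx=M[108]=-8
after and ebx, 6: ebx=(-8)&6=0
after add edx, 4: edx=108+4=112
after add ecx, 1: ecx=6+1=7
cmp ecx, 8  (cmp 7,8)
jl again: taken
after sub ebx, 3: ebx=0-3=-3
after mov ebx, [edx]: ebx=M[112]=1
after sub ebx, 9: ebx=1-9=-8
after mov ebx, [edx]: ebx=M[112]=1
after and ebx, 6: ebx=1&6=0
after add edx, 4: edx=112+4=116
after add ecx, 1: ecx=7+1=8
cmp ecx, 8  (cmp 8,8)
jl again: not taken
mov [112], ebx → M[112]=0
halt.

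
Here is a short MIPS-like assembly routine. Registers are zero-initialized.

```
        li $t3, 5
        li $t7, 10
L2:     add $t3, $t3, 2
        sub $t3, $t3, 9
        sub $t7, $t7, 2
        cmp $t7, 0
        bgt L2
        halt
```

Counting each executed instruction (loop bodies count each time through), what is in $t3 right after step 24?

li $t3, 5 → $t3=5
li $t7, 10 → $t7=10
add $t3, $t3, 2 → $t3=5+2=7
sub $t3, $t3, 9 → $t3=7-9=-2
sub $t7, $t7, 2 → $t7=10-2=8
cmp $t7, 0  (cmp 8,0)
bgt L2: taken
add $t3, $t3, 2 → $t3=(-2)+2=0
sub $t3, $t3, 9 → $t3=0-9=-9
sub $t7, $t7, 2 → $t7=8-2=6
cmp $t7, 0  (cmp 6,0)
bgt L2: taken
add $t3, $t3, 2 → $t3=(-9)+2=-7
sub $t3, $t3, 9 → $t3=(-7)-9=-16
sub $t7, $t7, 2 → $t7=6-2=4
cmp $t7, 0  (cmp 4,0)
bgt L2: taken
add $t3, $t3, 2 → $t3=(-16)+2=-14
sub $t3, $t3, 9 → $t3=(-14)-9=-23
sub $t7, $t7, 2 → $t7=4-2=2
cmp $t7, 0  (cmp 2,0)
bgt L2: taken
add $t3, $t3, 2 → $t3=(-23)+2=-21
sub $t3, $t3, 9 → $t3=(-21)-9=-30
After step 24: $t3 = -30.

-30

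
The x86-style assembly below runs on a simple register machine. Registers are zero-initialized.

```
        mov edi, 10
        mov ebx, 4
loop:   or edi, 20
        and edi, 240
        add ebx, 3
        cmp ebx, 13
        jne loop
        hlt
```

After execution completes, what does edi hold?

16

mov edi, 10 → edi=10
mov ebx, 4 → ebx=4
or edi, 20 → edi=10|20=30
and edi, 240 → edi=30&240=16
add ebx, 3 → ebx=4+3=7
cmp ebx, 13  (cmp 7,13)
jne loop: taken
or edi, 20 → edi=16|20=20
and edi, 240 → edi=20&240=16
add ebx, 3 → ebx=7+3=10
cmp ebx, 13  (cmp 10,13)
jne loop: taken
or edi, 20 → edi=16|20=20
and edi, 240 → edi=20&240=16
add ebx, 3 → ebx=10+3=13
cmp ebx, 13  (cmp 13,13)
jne loop: not taken
halt.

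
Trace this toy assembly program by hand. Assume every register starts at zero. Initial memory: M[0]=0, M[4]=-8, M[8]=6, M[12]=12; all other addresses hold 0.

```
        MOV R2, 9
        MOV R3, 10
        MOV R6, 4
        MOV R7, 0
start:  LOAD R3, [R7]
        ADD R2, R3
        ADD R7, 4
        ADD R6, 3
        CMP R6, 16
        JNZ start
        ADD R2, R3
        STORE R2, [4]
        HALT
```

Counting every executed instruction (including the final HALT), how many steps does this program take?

after MOV R2, 9: R2=9
after MOV R3, 10: R3=10
after MOV R6, 4: R6=4
after MOV R7, 0: R7=0
after LOAD R3, [R7]: R3=M[0]=0
after ADD R2, R3: R2=9+0=9
after ADD R7, 4: R7=0+4=4
after ADD R6, 3: R6=4+3=7
CMP R6, 16  (cmp 7,16)
JNZ start: taken
after LOAD R3, [R7]: R3=M[4]=-8
after ADD R2, R3: R2=9+(-8)=1
after ADD R7, 4: R7=4+4=8
after ADD R6, 3: R6=7+3=10
CMP R6, 16  (cmp 10,16)
JNZ start: taken
after LOAD R3, [R7]: R3=M[8]=6
after ADD R2, R3: R2=1+6=7
after ADD R7, 4: R7=8+4=12
after ADD R6, 3: R6=10+3=13
CMP R6, 16  (cmp 13,16)
JNZ start: taken
after LOAD R3, [R7]: R3=M[12]=12
after ADD R2, R3: R2=7+12=19
after ADD R7, 4: R7=12+4=16
after ADD R6, 3: R6=13+3=16
CMP R6, 16  (cmp 16,16)
JNZ start: not taken
after ADD R2, R3: R2=19+12=31
STORE R2, [4] → M[4]=31
halt.
Total executed instructions: 31.

31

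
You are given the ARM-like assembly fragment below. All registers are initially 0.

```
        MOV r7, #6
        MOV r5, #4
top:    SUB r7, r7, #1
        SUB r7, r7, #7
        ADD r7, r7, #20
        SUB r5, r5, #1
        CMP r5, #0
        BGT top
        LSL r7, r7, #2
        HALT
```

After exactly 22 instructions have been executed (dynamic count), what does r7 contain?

r7=6
r5=4
r7=6-1=5
r7=5-7=-2
r7=(-2)+20=18
r5=4-1=3
CMP r5, #0  (cmp 3,0)
BGT top: taken
r7=18-1=17
r7=17-7=10
r7=10+20=30
r5=3-1=2
CMP r5, #0  (cmp 2,0)
BGT top: taken
r7=30-1=29
r7=29-7=22
r7=22+20=42
r5=2-1=1
CMP r5, #0  (cmp 1,0)
BGT top: taken
r7=42-1=41
r7=41-7=34
After step 22: r7 = 34.

34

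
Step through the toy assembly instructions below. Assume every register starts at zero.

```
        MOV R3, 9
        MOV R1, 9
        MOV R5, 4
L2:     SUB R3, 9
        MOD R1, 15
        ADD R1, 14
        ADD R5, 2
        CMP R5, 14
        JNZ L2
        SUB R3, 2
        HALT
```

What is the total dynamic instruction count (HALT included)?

after MOV R3, 9: R3=9
after MOV R1, 9: R1=9
after MOV R5, 4: R5=4
after SUB R3, 9: R3=9-9=0
after MOD R1, 15: R1=9%15=9
after ADD R1, 14: R1=9+14=23
after ADD R5, 2: R5=4+2=6
CMP R5, 14  (cmp 6,14)
JNZ L2: taken
after SUB R3, 9: R3=0-9=-9
after MOD R1, 15: R1=23%15=8
after ADD R1, 14: R1=8+14=22
after ADD R5, 2: R5=6+2=8
CMP R5, 14  (cmp 8,14)
JNZ L2: taken
after SUB R3, 9: R3=(-9)-9=-18
after MOD R1, 15: R1=22%15=7
after ADD R1, 14: R1=7+14=21
after ADD R5, 2: R5=8+2=10
CMP R5, 14  (cmp 10,14)
JNZ L2: taken
after SUB R3, 9: R3=(-18)-9=-27
after MOD R1, 15: R1=21%15=6
after ADD R1, 14: R1=6+14=20
after ADD R5, 2: R5=10+2=12
CMP R5, 14  (cmp 12,14)
JNZ L2: taken
after SUB R3, 9: R3=(-27)-9=-36
after MOD R1, 15: R1=20%15=5
after ADD R1, 14: R1=5+14=19
after ADD R5, 2: R5=12+2=14
CMP R5, 14  (cmp 14,14)
JNZ L2: not taken
after SUB R3, 2: R3=(-36)-2=-38
halt.
Total executed instructions: 35.

35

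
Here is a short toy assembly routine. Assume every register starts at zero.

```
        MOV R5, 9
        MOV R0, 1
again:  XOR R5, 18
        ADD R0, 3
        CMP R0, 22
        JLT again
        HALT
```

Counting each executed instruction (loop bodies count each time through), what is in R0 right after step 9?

R5=9
R0=1
R5=9^18=27
R0=1+3=4
CMP R0, 22  (cmp 4,22)
JLT again: taken
R5=27^18=9
R0=4+3=7
CMP R0, 22  (cmp 7,22)
After step 9: R0 = 7.

7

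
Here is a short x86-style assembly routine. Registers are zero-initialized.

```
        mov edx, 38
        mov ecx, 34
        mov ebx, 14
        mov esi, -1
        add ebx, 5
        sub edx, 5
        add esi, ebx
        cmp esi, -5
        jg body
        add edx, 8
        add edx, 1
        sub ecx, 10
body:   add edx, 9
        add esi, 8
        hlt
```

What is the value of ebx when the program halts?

19

edx=38
ecx=34
ebx=14
esi=-1
ebx=14+5=19
edx=38-5=33
esi=(-1)+19=18
cmp esi, -5  (cmp 18,-5)
jg body: taken
edx=33+9=42
esi=18+8=26
halt.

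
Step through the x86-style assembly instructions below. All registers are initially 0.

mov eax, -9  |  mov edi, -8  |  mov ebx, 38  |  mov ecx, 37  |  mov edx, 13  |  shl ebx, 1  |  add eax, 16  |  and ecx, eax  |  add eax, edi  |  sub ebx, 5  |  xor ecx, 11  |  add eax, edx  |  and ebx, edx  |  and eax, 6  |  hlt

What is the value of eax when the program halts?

after mov eax, -9: eax=-9
after mov edi, -8: edi=-8
after mov ebx, 38: ebx=38
after mov ecx, 37: ecx=37
after mov edx, 13: edx=13
after shl ebx, 1: ebx=38<<1=76
after add eax, 16: eax=(-9)+16=7
after and ecx, eax: ecx=37&7=5
after add eax, edi: eax=7+(-8)=-1
after sub ebx, 5: ebx=76-5=71
after xor ecx, 11: ecx=5^11=14
after add eax, edx: eax=(-1)+13=12
after and ebx, edx: ebx=71&13=5
after and eax, 6: eax=12&6=4
halt.

4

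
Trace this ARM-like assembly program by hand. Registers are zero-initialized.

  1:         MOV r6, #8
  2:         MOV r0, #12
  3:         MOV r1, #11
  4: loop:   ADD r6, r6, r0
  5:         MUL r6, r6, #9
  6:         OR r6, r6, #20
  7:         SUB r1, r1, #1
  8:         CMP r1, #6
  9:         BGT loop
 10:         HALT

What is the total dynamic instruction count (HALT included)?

MOV r6, #8 → r6=8
MOV r0, #12 → r0=12
MOV r1, #11 → r1=11
ADD r6, r6, r0 → r6=8+12=20
MUL r6, r6, #9 → r6=20*9=180
OR r6, r6, #20 → r6=180|20=180
SUB r1, r1, #1 → r1=11-1=10
CMP r1, #6  (cmp 10,6)
BGT loop: taken
ADD r6, r6, r0 → r6=180+12=192
MUL r6, r6, #9 → r6=192*9=1728
OR r6, r6, #20 → r6=1728|20=1748
SUB r1, r1, #1 → r1=10-1=9
CMP r1, #6  (cmp 9,6)
BGT loop: taken
ADD r6, r6, r0 → r6=1748+12=1760
MUL r6, r6, #9 → r6=1760*9=15840
OR r6, r6, #20 → r6=15840|20=15860
SUB r1, r1, #1 → r1=9-1=8
CMP r1, #6  (cmp 8,6)
BGT loop: taken
ADD r6, r6, r0 → r6=15860+12=15872
MUL r6, r6, #9 → r6=15872*9=142848
OR r6, r6, #20 → r6=142848|20=142868
SUB r1, r1, #1 → r1=8-1=7
CMP r1, #6  (cmp 7,6)
BGT loop: taken
ADD r6, r6, r0 → r6=142868+12=142880
MUL r6, r6, #9 → r6=142880*9=1285920
OR r6, r6, #20 → r6=1285920|20=1285940
SUB r1, r1, #1 → r1=7-1=6
CMP r1, #6  (cmp 6,6)
BGT loop: not taken
halt.
Total executed instructions: 34.

34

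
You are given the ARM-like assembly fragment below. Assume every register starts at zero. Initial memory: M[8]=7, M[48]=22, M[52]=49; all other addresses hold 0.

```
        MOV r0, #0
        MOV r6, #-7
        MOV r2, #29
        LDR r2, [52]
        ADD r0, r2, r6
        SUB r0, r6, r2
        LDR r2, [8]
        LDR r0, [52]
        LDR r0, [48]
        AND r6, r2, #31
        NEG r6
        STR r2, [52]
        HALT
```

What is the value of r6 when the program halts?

after MOV r0, #0: r0=0
after MOV r6, #-7: r6=-7
after MOV r2, #29: r2=29
after LDR r2, [52]: r2=M[52]=49
after ADD r0, r2, r6: r0=49+(-7)=42
after SUB r0, r6, r2: r0=(-7)-49=-56
after LDR r2, [8]: r2=M[8]=7
after LDR r0, [52]: r0=M[52]=49
after LDR r0, [48]: r0=M[48]=22
after AND r6, r2, #31: r6=7&31=7
after NEG r6: r6=-(7)=-7
STR r2, [52] → M[52]=7
halt.

-7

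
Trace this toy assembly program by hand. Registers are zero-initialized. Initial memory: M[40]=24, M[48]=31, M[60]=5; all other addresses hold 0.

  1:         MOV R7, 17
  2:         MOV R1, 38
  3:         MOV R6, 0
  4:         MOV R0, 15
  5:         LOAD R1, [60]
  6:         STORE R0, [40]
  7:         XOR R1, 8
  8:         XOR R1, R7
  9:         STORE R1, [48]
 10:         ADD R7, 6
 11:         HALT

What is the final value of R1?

28

after MOV R7, 17: R7=17
after MOV R1, 38: R1=38
after MOV R6, 0: R6=0
after MOV R0, 15: R0=15
after LOAD R1, [60]: R1=M[60]=5
STORE R0, [40] → M[40]=15
after XOR R1, 8: R1=5^8=13
after XOR R1, R7: R1=13^17=28
STORE R1, [48] → M[48]=28
after ADD R7, 6: R7=17+6=23
halt.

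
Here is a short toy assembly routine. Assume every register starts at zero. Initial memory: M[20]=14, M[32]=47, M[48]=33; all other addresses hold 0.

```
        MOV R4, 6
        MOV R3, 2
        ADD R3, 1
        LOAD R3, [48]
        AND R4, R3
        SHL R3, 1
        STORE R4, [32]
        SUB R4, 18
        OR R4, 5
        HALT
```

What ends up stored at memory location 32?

after MOV R4, 6: R4=6
after MOV R3, 2: R3=2
after ADD R3, 1: R3=2+1=3
after LOAD R3, [48]: R3=M[48]=33
after AND R4, R3: R4=6&33=0
after SHL R3, 1: R3=33<<1=66
STORE R4, [32] → M[32]=0
after SUB R4, 18: R4=0-18=-18
after OR R4, 5: R4=(-18)|5=-17
halt.

0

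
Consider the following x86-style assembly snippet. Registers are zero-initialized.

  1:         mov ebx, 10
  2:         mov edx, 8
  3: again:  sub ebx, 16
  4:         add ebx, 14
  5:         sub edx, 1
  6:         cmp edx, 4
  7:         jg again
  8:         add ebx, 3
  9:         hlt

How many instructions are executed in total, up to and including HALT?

ebx=10
edx=8
ebx=10-16=-6
ebx=(-6)+14=8
edx=8-1=7
cmp edx, 4  (cmp 7,4)
jg again: taken
ebx=8-16=-8
ebx=(-8)+14=6
edx=7-1=6
cmp edx, 4  (cmp 6,4)
jg again: taken
ebx=6-16=-10
ebx=(-10)+14=4
edx=6-1=5
cmp edx, 4  (cmp 5,4)
jg again: taken
ebx=4-16=-12
ebx=(-12)+14=2
edx=5-1=4
cmp edx, 4  (cmp 4,4)
jg again: not taken
ebx=2+3=5
halt.
Total executed instructions: 24.

24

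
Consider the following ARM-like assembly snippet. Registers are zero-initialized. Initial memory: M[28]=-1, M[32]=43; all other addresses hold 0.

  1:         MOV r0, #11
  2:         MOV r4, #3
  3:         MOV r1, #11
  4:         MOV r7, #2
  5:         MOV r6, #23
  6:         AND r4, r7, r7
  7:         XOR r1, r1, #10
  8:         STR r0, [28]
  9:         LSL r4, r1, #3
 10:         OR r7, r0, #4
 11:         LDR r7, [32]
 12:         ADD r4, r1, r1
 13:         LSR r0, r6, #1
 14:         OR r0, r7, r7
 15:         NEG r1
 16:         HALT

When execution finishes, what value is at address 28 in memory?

MOV r0, #11 → r0=11
MOV r4, #3 → r4=3
MOV r1, #11 → r1=11
MOV r7, #2 → r7=2
MOV r6, #23 → r6=23
AND r4, r7, r7 → r4=2&2=2
XOR r1, r1, #10 → r1=11^10=1
STR r0, [28] → M[28]=11
LSL r4, r1, #3 → r4=1<<3=8
OR r7, r0, #4 → r7=11|4=15
LDR r7, [32] → r7=M[32]=43
ADD r4, r1, r1 → r4=1+1=2
LSR r0, r6, #1 → r0=23>>1=11
OR r0, r7, r7 → r0=43|43=43
NEG r1 → r1=-(1)=-1
halt.

11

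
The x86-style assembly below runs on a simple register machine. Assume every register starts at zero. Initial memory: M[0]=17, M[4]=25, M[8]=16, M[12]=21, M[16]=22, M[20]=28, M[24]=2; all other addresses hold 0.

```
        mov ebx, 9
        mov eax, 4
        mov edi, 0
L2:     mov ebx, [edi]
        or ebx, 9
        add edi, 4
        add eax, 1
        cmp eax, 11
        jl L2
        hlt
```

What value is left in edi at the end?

after mov ebx, 9: ebx=9
after mov eax, 4: eax=4
after mov edi, 0: edi=0
after mov ebx, [edi]: ebx=M[0]=17
after or ebx, 9: ebx=17|9=25
after add edi, 4: edi=0+4=4
after add eax, 1: eax=4+1=5
cmp eax, 11  (cmp 5,11)
jl L2: taken
after mov ebx, [edi]: ebx=M[4]=25
after or ebx, 9: ebx=25|9=25
after add edi, 4: edi=4+4=8
after add eax, 1: eax=5+1=6
cmp eax, 11  (cmp 6,11)
jl L2: taken
after mov ebx, [edi]: ebx=M[8]=16
after or ebx, 9: ebx=16|9=25
after add edi, 4: edi=8+4=12
after add eax, 1: eax=6+1=7
cmp eax, 11  (cmp 7,11)
jl L2: taken
after mov ebx, [edi]: ebx=M[12]=21
after or ebx, 9: ebx=21|9=29
after add edi, 4: edi=12+4=16
after add eax, 1: eax=7+1=8
cmp eax, 11  (cmp 8,11)
jl L2: taken
after mov ebx, [edi]: ebx=M[16]=22
after or ebx, 9: ebx=22|9=31
after add edi, 4: edi=16+4=20
after add eax, 1: eax=8+1=9
cmp eax, 11  (cmp 9,11)
jl L2: taken
after mov ebx, [edi]: ebx=M[20]=28
after or ebx, 9: ebx=28|9=29
after add edi, 4: edi=20+4=24
after add eax, 1: eax=9+1=10
cmp eax, 11  (cmp 10,11)
jl L2: taken
after mov ebx, [edi]: ebx=M[24]=2
after or ebx, 9: ebx=2|9=11
after add edi, 4: edi=24+4=28
after add eax, 1: eax=10+1=11
cmp eax, 11  (cmp 11,11)
jl L2: not taken
halt.

28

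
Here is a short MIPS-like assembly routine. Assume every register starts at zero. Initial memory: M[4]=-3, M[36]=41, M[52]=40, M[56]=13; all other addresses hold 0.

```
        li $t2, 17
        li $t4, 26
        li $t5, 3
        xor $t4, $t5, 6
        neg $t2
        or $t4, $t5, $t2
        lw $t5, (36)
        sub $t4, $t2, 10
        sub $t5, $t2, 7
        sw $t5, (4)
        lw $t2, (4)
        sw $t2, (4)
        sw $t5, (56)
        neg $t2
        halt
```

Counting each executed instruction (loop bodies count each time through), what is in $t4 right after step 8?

-27

li $t2, 17 → $t2=17
li $t4, 26 → $t4=26
li $t5, 3 → $t5=3
xor $t4, $t5, 6 → $t4=3^6=5
neg $t2 → $t2=-(17)=-17
or $t4, $t5, $t2 → $t4=3|(-17)=-17
lw $t5, (36) → $t5=M[36]=41
sub $t4, $t2, 10 → $t4=(-17)-10=-27
After step 8: $t4 = -27.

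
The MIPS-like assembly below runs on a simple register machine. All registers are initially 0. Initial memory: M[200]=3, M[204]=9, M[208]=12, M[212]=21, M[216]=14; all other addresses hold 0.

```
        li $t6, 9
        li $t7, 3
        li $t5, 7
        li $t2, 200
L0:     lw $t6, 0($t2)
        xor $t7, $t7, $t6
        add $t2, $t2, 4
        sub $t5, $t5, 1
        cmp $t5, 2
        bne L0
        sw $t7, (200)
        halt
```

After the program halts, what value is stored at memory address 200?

30

li $t6, 9 → $t6=9
li $t7, 3 → $t7=3
li $t5, 7 → $t5=7
li $t2, 200 → $t2=200
lw $t6, 0($t2) → $t6=M[200]=3
xor $t7, $t7, $t6 → $t7=3^3=0
add $t2, $t2, 4 → $t2=200+4=204
sub $t5, $t5, 1 → $t5=7-1=6
cmp $t5, 2  (cmp 6,2)
bne L0: taken
lw $t6, 0($t2) → $t6=M[204]=9
xor $t7, $t7, $t6 → $t7=0^9=9
add $t2, $t2, 4 → $t2=204+4=208
sub $t5, $t5, 1 → $t5=6-1=5
cmp $t5, 2  (cmp 5,2)
bne L0: taken
lw $t6, 0($t2) → $t6=M[208]=12
xor $t7, $t7, $t6 → $t7=9^12=5
add $t2, $t2, 4 → $t2=208+4=212
sub $t5, $t5, 1 → $t5=5-1=4
cmp $t5, 2  (cmp 4,2)
bne L0: taken
lw $t6, 0($t2) → $t6=M[212]=21
xor $t7, $t7, $t6 → $t7=5^21=16
add $t2, $t2, 4 → $t2=212+4=216
sub $t5, $t5, 1 → $t5=4-1=3
cmp $t5, 2  (cmp 3,2)
bne L0: taken
lw $t6, 0($t2) → $t6=M[216]=14
xor $t7, $t7, $t6 → $t7=16^14=30
add $t2, $t2, 4 → $t2=216+4=220
sub $t5, $t5, 1 → $t5=3-1=2
cmp $t5, 2  (cmp 2,2)
bne L0: not taken
sw $t7, (200) → M[200]=30
halt.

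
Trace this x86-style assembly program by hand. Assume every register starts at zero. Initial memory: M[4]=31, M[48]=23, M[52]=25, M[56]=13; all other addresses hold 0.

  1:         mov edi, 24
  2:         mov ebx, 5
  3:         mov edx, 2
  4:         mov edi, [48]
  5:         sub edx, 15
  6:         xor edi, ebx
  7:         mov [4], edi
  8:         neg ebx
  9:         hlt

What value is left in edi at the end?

after mov edi, 24: edi=24
after mov ebx, 5: ebx=5
after mov edx, 2: edx=2
after mov edi, [48]: edi=M[48]=23
after sub edx, 15: edx=2-15=-13
after xor edi, ebx: edi=23^5=18
mov [4], edi → M[4]=18
after neg ebx: ebx=-(5)=-5
halt.

18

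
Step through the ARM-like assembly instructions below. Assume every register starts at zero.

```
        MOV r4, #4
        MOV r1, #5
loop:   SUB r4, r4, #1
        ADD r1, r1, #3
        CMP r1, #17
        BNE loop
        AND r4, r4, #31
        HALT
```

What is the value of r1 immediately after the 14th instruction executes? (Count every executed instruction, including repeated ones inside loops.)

MOV r4, #4 → r4=4
MOV r1, #5 → r1=5
SUB r4, r4, #1 → r4=4-1=3
ADD r1, r1, #3 → r1=5+3=8
CMP r1, #17  (cmp 8,17)
BNE loop: taken
SUB r4, r4, #1 → r4=3-1=2
ADD r1, r1, #3 → r1=8+3=11
CMP r1, #17  (cmp 11,17)
BNE loop: taken
SUB r4, r4, #1 → r4=2-1=1
ADD r1, r1, #3 → r1=11+3=14
CMP r1, #17  (cmp 14,17)
BNE loop: taken
After step 14: r1 = 14.

14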